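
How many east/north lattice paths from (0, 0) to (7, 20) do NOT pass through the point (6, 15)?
Number of paths = 562446

Total paths from (0, 0) to (7, 20): C(27, 7) = 888030. Paths through (6, 15): (paths (0, 0) → (6, 15)) × (paths (6, 15) → (7, 20)) = C(21, 6) · C(6, 1) = 54264 · 6 = 325584. Avoidance count = 888030 − 325584 = 562446.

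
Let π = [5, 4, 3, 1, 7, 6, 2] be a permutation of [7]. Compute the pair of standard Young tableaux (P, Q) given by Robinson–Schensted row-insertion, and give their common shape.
P = [1, 2] / [3, 6] / [4, 7] / [5];  Q = [1, 5] / [2, 6] / [3, 7] / [4];  common shape = (2, 2, 2, 1)

Row-insert the values π_1, π_2, … into P one at a time, bumping the leftmost entry strictly greater than the inserted value down to the next row. The recording tableau Q records, in position (i, j), the step at which that cell was added to P.
  Insert 5 (step 1): P = [5];  Q = [1]
  Insert 4 (step 2): P = [4] / [5];  Q = [1] / [2]
  Insert 3 (step 3): P = [3] / [4] / [5];  Q = [1] / [2] / [3]
  Insert 1 (step 4): P = [1] / [3] / [4] / [5];  Q = [1] / [2] / [3] / [4]
  Insert 7 (step 5): P = [1, 7] / [3] / [4] / [5];  Q = [1, 5] / [2] / [3] / [4]
  Insert 6 (step 6): P = [1, 6] / [3, 7] / [4] / [5];  Q = [1, 5] / [2, 6] / [3] / [4]
  Insert 2 (step 7): P = [1, 2] / [3, 6] / [4, 7] / [5];  Q = [1, 5] / [2, 6] / [3, 7] / [4]
Final shape: (2, 2, 2, 1).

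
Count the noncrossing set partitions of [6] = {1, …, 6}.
C_6 = 132

These noncrossing partitions are counted by the Catalan number C_n = (1/(n + 1)) · C(2n, n). For n = 6: C_6 = (1/7) · C(12, 6) = 924/7 = 132.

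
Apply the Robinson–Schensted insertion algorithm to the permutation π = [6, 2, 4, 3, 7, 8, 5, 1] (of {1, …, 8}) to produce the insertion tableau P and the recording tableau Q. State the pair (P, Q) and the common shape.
P = [1, 3, 5, 8] / [2, 7] / [4] / [6];  Q = [1, 3, 5, 6] / [2, 7] / [4] / [8];  common shape = (4, 2, 1, 1)

Row-insert the values π_1, π_2, … into P one at a time, bumping the leftmost entry strictly greater than the inserted value down to the next row. The recording tableau Q records, in position (i, j), the step at which that cell was added to P.
  Insert 6 (step 1): P = [6];  Q = [1]
  Insert 2 (step 2): P = [2] / [6];  Q = [1] / [2]
  Insert 4 (step 3): P = [2, 4] / [6];  Q = [1, 3] / [2]
  Insert 3 (step 4): P = [2, 3] / [4] / [6];  Q = [1, 3] / [2] / [4]
  Insert 7 (step 5): P = [2, 3, 7] / [4] / [6];  Q = [1, 3, 5] / [2] / [4]
  Insert 8 (step 6): P = [2, 3, 7, 8] / [4] / [6];  Q = [1, 3, 5, 6] / [2] / [4]
  Insert 5 (step 7): P = [2, 3, 5, 8] / [4, 7] / [6];  Q = [1, 3, 5, 6] / [2, 7] / [4]
  Insert 1 (step 8): P = [1, 3, 5, 8] / [2, 7] / [4] / [6];  Q = [1, 3, 5, 6] / [2, 7] / [4] / [8]
Final shape: (4, 2, 1, 1).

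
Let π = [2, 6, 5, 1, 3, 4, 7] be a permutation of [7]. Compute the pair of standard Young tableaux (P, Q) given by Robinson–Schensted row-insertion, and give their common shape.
P = [1, 3, 4, 7] / [2, 5] / [6];  Q = [1, 2, 6, 7] / [3, 5] / [4];  common shape = (4, 2, 1)

Row-insert the values π_1, π_2, … into P one at a time, bumping the leftmost entry strictly greater than the inserted value down to the next row. The recording tableau Q records, in position (i, j), the step at which that cell was added to P.
  Insert 2 (step 1): P = [2];  Q = [1]
  Insert 6 (step 2): P = [2, 6];  Q = [1, 2]
  Insert 5 (step 3): P = [2, 5] / [6];  Q = [1, 2] / [3]
  Insert 1 (step 4): P = [1, 5] / [2] / [6];  Q = [1, 2] / [3] / [4]
  Insert 3 (step 5): P = [1, 3] / [2, 5] / [6];  Q = [1, 2] / [3, 5] / [4]
  Insert 4 (step 6): P = [1, 3, 4] / [2, 5] / [6];  Q = [1, 2, 6] / [3, 5] / [4]
  Insert 7 (step 7): P = [1, 3, 4, 7] / [2, 5] / [6];  Q = [1, 2, 6, 7] / [3, 5] / [4]
Final shape: (4, 2, 1).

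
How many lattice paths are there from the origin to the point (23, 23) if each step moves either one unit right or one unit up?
Number of paths = 8233430727600

A monotone lattice path from (0, 0) to (23, 23) consists of 23 east steps and 23 north steps in some order, so it is determined by which 23 of the 46 steps are east. The count is C(46, 23) = 8233430727600.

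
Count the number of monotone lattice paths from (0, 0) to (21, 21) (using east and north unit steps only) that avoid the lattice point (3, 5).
Number of paths = 414836034360

Total paths from (0, 0) to (21, 21): C(42, 21) = 538257874440. Paths through (3, 5): (paths (0, 0) → (3, 5)) × (paths (3, 5) → (21, 21)) = C(8, 3) · C(34, 18) = 56 · 2203961430 = 123421840080. Avoidance count = 538257874440 − 123421840080 = 414836034360.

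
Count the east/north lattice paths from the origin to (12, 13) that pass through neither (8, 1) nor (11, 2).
Number of paths = 5183416

Inclusion–exclusion. Total paths: C(25, 12) = 5200300. Through P₁: C(9, 8)·C(16, 4) = 16380. Through P₂: C(13, 11)·C(12, 1) = 936. Since P₁ is strictly southwest of P₂, a monotone path through both must visit P₁ then P₂; paths through both = C(9, 8)·C(4, 3)·C(12, 1) = 432. Avoid both = 5200300 − 16380 − 936 + 432 = 5183416.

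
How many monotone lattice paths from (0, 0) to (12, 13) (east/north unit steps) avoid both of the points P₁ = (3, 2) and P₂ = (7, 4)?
Number of paths = 3160340

Inclusion–exclusion. Total paths: C(25, 12) = 5200300. Through P₁: C(5, 3)·C(20, 9) = 1679600. Through P₂: C(11, 7)·C(14, 5) = 660660. Since P₁ is strictly southwest of P₂, a monotone path through both must visit P₁ then P₂; paths through both = C(5, 3)·C(6, 4)·C(14, 5) = 300300. Avoid both = 5200300 − 1679600 − 660660 + 300300 = 3160340.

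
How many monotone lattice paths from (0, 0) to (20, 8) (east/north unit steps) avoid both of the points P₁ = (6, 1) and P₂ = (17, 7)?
Number of paths = 1256257

Inclusion–exclusion. Total paths: C(28, 20) = 3108105. Through P₁: C(7, 6)·C(21, 14) = 813960. Through P₂: C(24, 17)·C(4, 3) = 1384416. Since P₁ is strictly southwest of P₂, a monotone path through both must visit P₁ then P₂; paths through both = C(7, 6)·C(17, 11)·C(4, 3) = 346528. Avoid both = 3108105 − 813960 − 1384416 + 346528 = 1256257.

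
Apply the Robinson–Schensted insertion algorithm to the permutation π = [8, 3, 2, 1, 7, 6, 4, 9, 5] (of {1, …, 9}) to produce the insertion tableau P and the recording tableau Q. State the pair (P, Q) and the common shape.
P = [1, 4, 5] / [2, 6, 9] / [3, 7] / [8];  Q = [1, 5, 8] / [2, 6, 9] / [3, 7] / [4];  common shape = (3, 3, 2, 1)

Row-insert the values π_1, π_2, … into P one at a time, bumping the leftmost entry strictly greater than the inserted value down to the next row. The recording tableau Q records, in position (i, j), the step at which that cell was added to P.
  Insert 8 (step 1): P = [8];  Q = [1]
  Insert 3 (step 2): P = [3] / [8];  Q = [1] / [2]
  Insert 2 (step 3): P = [2] / [3] / [8];  Q = [1] / [2] / [3]
  Insert 1 (step 4): P = [1] / [2] / [3] / [8];  Q = [1] / [2] / [3] / [4]
  Insert 7 (step 5): P = [1, 7] / [2] / [3] / [8];  Q = [1, 5] / [2] / [3] / [4]
  Insert 6 (step 6): P = [1, 6] / [2, 7] / [3] / [8];  Q = [1, 5] / [2, 6] / [3] / [4]
  Insert 4 (step 7): P = [1, 4] / [2, 6] / [3, 7] / [8];  Q = [1, 5] / [2, 6] / [3, 7] / [4]
  Insert 9 (step 8): P = [1, 4, 9] / [2, 6] / [3, 7] / [8];  Q = [1, 5, 8] / [2, 6] / [3, 7] / [4]
  Insert 5 (step 9): P = [1, 4, 5] / [2, 6, 9] / [3, 7] / [8];  Q = [1, 5, 8] / [2, 6, 9] / [3, 7] / [4]
Final shape: (3, 3, 2, 1).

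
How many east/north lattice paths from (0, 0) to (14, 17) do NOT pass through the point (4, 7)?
Number of paths = 204213045

Total paths from (0, 0) to (14, 17): C(31, 14) = 265182525. Paths through (4, 7): (paths (0, 0) → (4, 7)) × (paths (4, 7) → (14, 17)) = C(11, 4) · C(20, 10) = 330 · 184756 = 60969480. Avoidance count = 265182525 − 60969480 = 204213045.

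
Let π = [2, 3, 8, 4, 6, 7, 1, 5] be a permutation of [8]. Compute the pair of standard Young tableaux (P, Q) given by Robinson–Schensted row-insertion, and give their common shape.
P = [1, 3, 4, 5, 7] / [2, 6] / [8];  Q = [1, 2, 3, 5, 6] / [4, 8] / [7];  common shape = (5, 2, 1)

Row-insert the values π_1, π_2, … into P one at a time, bumping the leftmost entry strictly greater than the inserted value down to the next row. The recording tableau Q records, in position (i, j), the step at which that cell was added to P.
  Insert 2 (step 1): P = [2];  Q = [1]
  Insert 3 (step 2): P = [2, 3];  Q = [1, 2]
  Insert 8 (step 3): P = [2, 3, 8];  Q = [1, 2, 3]
  Insert 4 (step 4): P = [2, 3, 4] / [8];  Q = [1, 2, 3] / [4]
  Insert 6 (step 5): P = [2, 3, 4, 6] / [8];  Q = [1, 2, 3, 5] / [4]
  Insert 7 (step 6): P = [2, 3, 4, 6, 7] / [8];  Q = [1, 2, 3, 5, 6] / [4]
  Insert 1 (step 7): P = [1, 3, 4, 6, 7] / [2] / [8];  Q = [1, 2, 3, 5, 6] / [4] / [7]
  Insert 5 (step 8): P = [1, 3, 4, 5, 7] / [2, 6] / [8];  Q = [1, 2, 3, 5, 6] / [4, 8] / [7]
Final shape: (5, 2, 1).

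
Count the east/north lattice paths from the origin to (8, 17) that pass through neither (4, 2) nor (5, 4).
Number of paths = 978075

Inclusion–exclusion. Total paths: C(25, 8) = 1081575. Through P₁: C(6, 4)·C(19, 4) = 58140. Through P₂: C(9, 5)·C(16, 3) = 70560. Since P₁ is strictly southwest of P₂, a monotone path through both must visit P₁ then P₂; paths through both = C(6, 4)·C(3, 1)·C(16, 3) = 25200. Avoid both = 1081575 − 58140 − 70560 + 25200 = 978075.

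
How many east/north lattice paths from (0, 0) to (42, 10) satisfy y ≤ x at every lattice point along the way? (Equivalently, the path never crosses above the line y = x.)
Number of paths = 12140948820

By the reflection principle (André's argument), the number of monotone paths to (42, 10) with n ≤ m that never go above y = x is C(52, 42) − C(52, 43) = 15820024220 − 3679075400 = 12140948820.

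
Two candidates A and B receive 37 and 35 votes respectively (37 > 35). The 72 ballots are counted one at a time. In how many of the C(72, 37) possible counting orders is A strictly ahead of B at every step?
Strict-lead orderings = 11959798385860453492

Total orderings of the 72 votes with 37 for A: C(72, 37) = 430552741890976325712. By the Bertrand ballot formula (Cycle Lemma / reflection principle), the number of orderings in which A is strictly ahead of B throughout is (p − q)/(p + q) · C(p + q, p) = (37 − 35)/(37 + 35) · 430552741890976325712 = 11959798385860453492.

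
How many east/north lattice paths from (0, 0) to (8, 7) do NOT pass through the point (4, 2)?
Number of paths = 4545

Total paths from (0, 0) to (8, 7): C(15, 8) = 6435. Paths through (4, 2): (paths (0, 0) → (4, 2)) × (paths (4, 2) → (8, 7)) = C(6, 4) · C(9, 4) = 15 · 126 = 1890. Avoidance count = 6435 − 1890 = 4545.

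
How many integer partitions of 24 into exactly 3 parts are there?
p(24, 3 parts) = 48

Partitions of n into exactly k parts are in bijection with partitions of n − k into at most k parts (subtract 1 from each part). So p(24, exactly 3) = p(21, parts ≤ 3). Computing via the recurrence p(m, j) = p(m, j−1) + p(m−j, j) gives 48.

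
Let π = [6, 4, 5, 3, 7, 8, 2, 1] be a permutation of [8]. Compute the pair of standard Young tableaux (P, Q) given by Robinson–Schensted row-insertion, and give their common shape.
P = [1, 5, 7, 8] / [2] / [3] / [4] / [6];  Q = [1, 3, 5, 6] / [2] / [4] / [7] / [8];  common shape = (4, 1, 1, 1, 1)

Row-insert the values π_1, π_2, … into P one at a time, bumping the leftmost entry strictly greater than the inserted value down to the next row. The recording tableau Q records, in position (i, j), the step at which that cell was added to P.
  Insert 6 (step 1): P = [6];  Q = [1]
  Insert 4 (step 2): P = [4] / [6];  Q = [1] / [2]
  Insert 5 (step 3): P = [4, 5] / [6];  Q = [1, 3] / [2]
  Insert 3 (step 4): P = [3, 5] / [4] / [6];  Q = [1, 3] / [2] / [4]
  Insert 7 (step 5): P = [3, 5, 7] / [4] / [6];  Q = [1, 3, 5] / [2] / [4]
  Insert 8 (step 6): P = [3, 5, 7, 8] / [4] / [6];  Q = [1, 3, 5, 6] / [2] / [4]
  Insert 2 (step 7): P = [2, 5, 7, 8] / [3] / [4] / [6];  Q = [1, 3, 5, 6] / [2] / [4] / [7]
  Insert 1 (step 8): P = [1, 5, 7, 8] / [2] / [3] / [4] / [6];  Q = [1, 3, 5, 6] / [2] / [4] / [7] / [8]
Final shape: (4, 1, 1, 1, 1).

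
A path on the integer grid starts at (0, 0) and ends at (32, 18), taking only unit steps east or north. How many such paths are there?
Number of paths = 18053528883775

A monotone lattice path from (0, 0) to (32, 18) consists of 32 east steps and 18 north steps in some order, so it is determined by which 32 of the 50 steps are east. The count is C(50, 32) = 18053528883775.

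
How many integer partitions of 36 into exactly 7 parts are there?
p(36, 7 parts) = 1579

Partitions of n into exactly k parts are in bijection with partitions of n − k into at most k parts (subtract 1 from each part). So p(36, exactly 7) = p(29, parts ≤ 7). Computing via the recurrence p(m, j) = p(m, j−1) + p(m−j, j) gives 1579.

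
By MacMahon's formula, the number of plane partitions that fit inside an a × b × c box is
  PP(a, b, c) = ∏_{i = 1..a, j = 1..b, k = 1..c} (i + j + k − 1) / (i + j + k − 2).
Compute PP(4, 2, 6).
PP(4, 2, 6) = 13860

Evaluate the triple product over i = 1..4, j = 1..2, k = 1..6. The factors are (2/1) · (3/2) · (4/3) · (5/4) · (6/5) · (7/6) · (3/2) · (4/3) · … (48 factors total). The numerators and denominators telescope so the product is an integer; carrying out the multiplication exactly gives PP(4, 2, 6) = 13860.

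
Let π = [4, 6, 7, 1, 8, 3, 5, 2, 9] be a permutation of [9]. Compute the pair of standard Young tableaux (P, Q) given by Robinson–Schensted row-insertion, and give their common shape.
P = [1, 2, 5, 8, 9] / [3, 6, 7] / [4];  Q = [1, 2, 3, 5, 9] / [4, 6, 7] / [8];  common shape = (5, 3, 1)

Row-insert the values π_1, π_2, … into P one at a time, bumping the leftmost entry strictly greater than the inserted value down to the next row. The recording tableau Q records, in position (i, j), the step at which that cell was added to P.
  Insert 4 (step 1): P = [4];  Q = [1]
  Insert 6 (step 2): P = [4, 6];  Q = [1, 2]
  Insert 7 (step 3): P = [4, 6, 7];  Q = [1, 2, 3]
  Insert 1 (step 4): P = [1, 6, 7] / [4];  Q = [1, 2, 3] / [4]
  Insert 8 (step 5): P = [1, 6, 7, 8] / [4];  Q = [1, 2, 3, 5] / [4]
  Insert 3 (step 6): P = [1, 3, 7, 8] / [4, 6];  Q = [1, 2, 3, 5] / [4, 6]
  Insert 5 (step 7): P = [1, 3, 5, 8] / [4, 6, 7];  Q = [1, 2, 3, 5] / [4, 6, 7]
  Insert 2 (step 8): P = [1, 2, 5, 8] / [3, 6, 7] / [4];  Q = [1, 2, 3, 5] / [4, 6, 7] / [8]
  Insert 9 (step 9): P = [1, 2, 5, 8, 9] / [3, 6, 7] / [4];  Q = [1, 2, 3, 5, 9] / [4, 6, 7] / [8]
Final shape: (5, 3, 1).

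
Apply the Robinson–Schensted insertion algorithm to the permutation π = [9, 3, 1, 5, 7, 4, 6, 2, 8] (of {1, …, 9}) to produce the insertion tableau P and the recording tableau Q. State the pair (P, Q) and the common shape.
P = [1, 2, 6, 8] / [3, 4, 7] / [5] / [9];  Q = [1, 4, 5, 9] / [2, 6, 7] / [3] / [8];  common shape = (4, 3, 1, 1)

Row-insert the values π_1, π_2, … into P one at a time, bumping the leftmost entry strictly greater than the inserted value down to the next row. The recording tableau Q records, in position (i, j), the step at which that cell was added to P.
  Insert 9 (step 1): P = [9];  Q = [1]
  Insert 3 (step 2): P = [3] / [9];  Q = [1] / [2]
  Insert 1 (step 3): P = [1] / [3] / [9];  Q = [1] / [2] / [3]
  Insert 5 (step 4): P = [1, 5] / [3] / [9];  Q = [1, 4] / [2] / [3]
  Insert 7 (step 5): P = [1, 5, 7] / [3] / [9];  Q = [1, 4, 5] / [2] / [3]
  Insert 4 (step 6): P = [1, 4, 7] / [3, 5] / [9];  Q = [1, 4, 5] / [2, 6] / [3]
  Insert 6 (step 7): P = [1, 4, 6] / [3, 5, 7] / [9];  Q = [1, 4, 5] / [2, 6, 7] / [3]
  Insert 2 (step 8): P = [1, 2, 6] / [3, 4, 7] / [5] / [9];  Q = [1, 4, 5] / [2, 6, 7] / [3] / [8]
  Insert 8 (step 9): P = [1, 2, 6, 8] / [3, 4, 7] / [5] / [9];  Q = [1, 4, 5, 9] / [2, 6, 7] / [3] / [8]
Final shape: (4, 3, 1, 1).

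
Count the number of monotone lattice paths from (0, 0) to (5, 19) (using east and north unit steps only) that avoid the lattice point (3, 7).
Number of paths = 31584

Total paths from (0, 0) to (5, 19): C(24, 5) = 42504. Paths through (3, 7): (paths (0, 0) → (3, 7)) × (paths (3, 7) → (5, 19)) = C(10, 3) · C(14, 2) = 120 · 91 = 10920. Avoidance count = 42504 − 10920 = 31584.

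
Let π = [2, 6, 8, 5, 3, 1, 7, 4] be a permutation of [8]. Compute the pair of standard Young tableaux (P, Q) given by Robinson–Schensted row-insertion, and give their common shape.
P = [1, 3, 4] / [2, 7] / [5, 8] / [6];  Q = [1, 2, 3] / [4, 7] / [5, 8] / [6];  common shape = (3, 2, 2, 1)

Row-insert the values π_1, π_2, … into P one at a time, bumping the leftmost entry strictly greater than the inserted value down to the next row. The recording tableau Q records, in position (i, j), the step at which that cell was added to P.
  Insert 2 (step 1): P = [2];  Q = [1]
  Insert 6 (step 2): P = [2, 6];  Q = [1, 2]
  Insert 8 (step 3): P = [2, 6, 8];  Q = [1, 2, 3]
  Insert 5 (step 4): P = [2, 5, 8] / [6];  Q = [1, 2, 3] / [4]
  Insert 3 (step 5): P = [2, 3, 8] / [5] / [6];  Q = [1, 2, 3] / [4] / [5]
  Insert 1 (step 6): P = [1, 3, 8] / [2] / [5] / [6];  Q = [1, 2, 3] / [4] / [5] / [6]
  Insert 7 (step 7): P = [1, 3, 7] / [2, 8] / [5] / [6];  Q = [1, 2, 3] / [4, 7] / [5] / [6]
  Insert 4 (step 8): P = [1, 3, 4] / [2, 7] / [5, 8] / [6];  Q = [1, 2, 3] / [4, 7] / [5, 8] / [6]
Final shape: (3, 2, 2, 1).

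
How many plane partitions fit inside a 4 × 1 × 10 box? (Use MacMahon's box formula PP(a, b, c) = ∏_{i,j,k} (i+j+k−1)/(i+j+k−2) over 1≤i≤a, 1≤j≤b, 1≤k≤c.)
PP(4, 1, 10) = 1001

Evaluate the triple product over i = 1..4, j = 1..1, k = 1..10. The factors are (2/1) · (3/2) · (4/3) · (5/4) · (6/5) · (7/6) · (8/7) · (9/8) · … (40 factors total). The numerators and denominators telescope so the product is an integer; carrying out the multiplication exactly gives PP(4, 1, 10) = 1001.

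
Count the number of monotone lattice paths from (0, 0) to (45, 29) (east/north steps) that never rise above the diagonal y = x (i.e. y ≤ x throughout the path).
Number of paths = 115582176701226353104

By the reflection principle (André's argument), the number of monotone paths to (45, 29) with n ≤ m that never go above y = x is C(74, 45) − C(74, 46) = 312751772250377190752 − 197169595549150837648 = 115582176701226353104.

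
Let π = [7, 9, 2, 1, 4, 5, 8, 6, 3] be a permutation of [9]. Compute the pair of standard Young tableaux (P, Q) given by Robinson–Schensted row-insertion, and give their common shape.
P = [1, 3, 5, 6] / [2, 4] / [7, 8] / [9];  Q = [1, 2, 6, 7] / [3, 5] / [4, 8] / [9];  common shape = (4, 2, 2, 1)

Row-insert the values π_1, π_2, … into P one at a time, bumping the leftmost entry strictly greater than the inserted value down to the next row. The recording tableau Q records, in position (i, j), the step at which that cell was added to P.
  Insert 7 (step 1): P = [7];  Q = [1]
  Insert 9 (step 2): P = [7, 9];  Q = [1, 2]
  Insert 2 (step 3): P = [2, 9] / [7];  Q = [1, 2] / [3]
  Insert 1 (step 4): P = [1, 9] / [2] / [7];  Q = [1, 2] / [3] / [4]
  Insert 4 (step 5): P = [1, 4] / [2, 9] / [7];  Q = [1, 2] / [3, 5] / [4]
  Insert 5 (step 6): P = [1, 4, 5] / [2, 9] / [7];  Q = [1, 2, 6] / [3, 5] / [4]
  Insert 8 (step 7): P = [1, 4, 5, 8] / [2, 9] / [7];  Q = [1, 2, 6, 7] / [3, 5] / [4]
  Insert 6 (step 8): P = [1, 4, 5, 6] / [2, 8] / [7, 9];  Q = [1, 2, 6, 7] / [3, 5] / [4, 8]
  Insert 3 (step 9): P = [1, 3, 5, 6] / [2, 4] / [7, 8] / [9];  Q = [1, 2, 6, 7] / [3, 5] / [4, 8] / [9]
Final shape: (4, 2, 2, 1).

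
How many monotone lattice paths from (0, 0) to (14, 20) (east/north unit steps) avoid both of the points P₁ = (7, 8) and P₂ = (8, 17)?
Number of paths = 982281960

Inclusion–exclusion. Total paths: C(34, 14) = 1391975640. Through P₁: C(15, 7)·C(19, 7) = 324246780. Through P₂: C(25, 8)·C(9, 6) = 90852300. Since P₁ is strictly southwest of P₂, a monotone path through both must visit P₁ then P₂; paths through both = C(15, 7)·C(10, 1)·C(9, 6) = 5405400. Avoid both = 1391975640 − 324246780 − 90852300 + 5405400 = 982281960.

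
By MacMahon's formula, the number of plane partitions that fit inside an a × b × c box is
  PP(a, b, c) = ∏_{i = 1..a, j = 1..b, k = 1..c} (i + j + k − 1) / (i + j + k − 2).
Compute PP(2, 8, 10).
PP(2, 8, 10) = 367479684

Evaluate the triple product over i = 1..2, j = 1..8, k = 1..10. The factors are (2/1) · (3/2) · (4/3) · (5/4) · (6/5) · (7/6) · (8/7) · (9/8) · … (160 factors total). The numerators and denominators telescope so the product is an integer; carrying out the multiplication exactly gives PP(2, 8, 10) = 367479684.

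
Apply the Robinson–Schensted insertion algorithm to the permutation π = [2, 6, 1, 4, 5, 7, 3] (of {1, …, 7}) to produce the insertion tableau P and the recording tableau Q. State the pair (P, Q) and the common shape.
P = [1, 3, 5, 7] / [2, 4] / [6];  Q = [1, 2, 5, 6] / [3, 4] / [7];  common shape = (4, 2, 1)

Row-insert the values π_1, π_2, … into P one at a time, bumping the leftmost entry strictly greater than the inserted value down to the next row. The recording tableau Q records, in position (i, j), the step at which that cell was added to P.
  Insert 2 (step 1): P = [2];  Q = [1]
  Insert 6 (step 2): P = [2, 6];  Q = [1, 2]
  Insert 1 (step 3): P = [1, 6] / [2];  Q = [1, 2] / [3]
  Insert 4 (step 4): P = [1, 4] / [2, 6];  Q = [1, 2] / [3, 4]
  Insert 5 (step 5): P = [1, 4, 5] / [2, 6];  Q = [1, 2, 5] / [3, 4]
  Insert 7 (step 6): P = [1, 4, 5, 7] / [2, 6];  Q = [1, 2, 5, 6] / [3, 4]
  Insert 3 (step 7): P = [1, 3, 5, 7] / [2, 4] / [6];  Q = [1, 2, 5, 6] / [3, 4] / [7]
Final shape: (4, 2, 1).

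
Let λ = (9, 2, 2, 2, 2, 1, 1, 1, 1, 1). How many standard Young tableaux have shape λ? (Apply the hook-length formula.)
# SYT of shape (9, 2, 2, 2, 2, 1, 1, 1, 1, 1) = 71131060

Hook-length formula: f^λ = n! / Π hook(c), product over all cells c of the Young diagram. For λ = (9, 2, 2, 2, 2, 1, 1, 1, 1, 1), n = 22 boxes. Hook lengths by row (left-to-right, top-to-bottom): [18, 12, 7, 6, 5, 4, 3, 2, 1]; [10, 4]; [9, 3]; [8, 2]; [7, 1]; [5]; [4]; [3]; [2]; [1]. Product of hooks = 15801827328000. So f^λ = 22! / 15801827328000 = 1124000727777607680000 / 15801827328000 = 71131060.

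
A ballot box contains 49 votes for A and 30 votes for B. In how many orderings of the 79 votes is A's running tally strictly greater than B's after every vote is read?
Strict-lead orderings = 1333519289256080821180

Total orderings of the 79 votes with 49 for A: C(79, 49) = 5544632834275283414380. By the Bertrand ballot formula (Cycle Lemma / reflection principle), the number of orderings in which A is strictly ahead of B throughout is (p − q)/(p + q) · C(p + q, p) = (49 − 30)/(49 + 30) · 5544632834275283414380 = 1333519289256080821180.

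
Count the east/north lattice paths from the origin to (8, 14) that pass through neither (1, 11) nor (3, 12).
Number of paths = 309531

Inclusion–exclusion. Total paths: C(22, 8) = 319770. Through P₁: C(12, 1)·C(10, 7) = 1440. Through P₂: C(15, 3)·C(7, 5) = 9555. Since P₁ is strictly southwest of P₂, a monotone path through both must visit P₁ then P₂; paths through both = C(12, 1)·C(3, 2)·C(7, 5) = 756. Avoid both = 319770 − 1440 − 9555 + 756 = 309531.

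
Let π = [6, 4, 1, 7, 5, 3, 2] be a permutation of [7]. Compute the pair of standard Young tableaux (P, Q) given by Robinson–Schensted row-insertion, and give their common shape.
P = [1, 2] / [3, 5] / [4, 7] / [6];  Q = [1, 4] / [2, 5] / [3, 6] / [7];  common shape = (2, 2, 2, 1)

Row-insert the values π_1, π_2, … into P one at a time, bumping the leftmost entry strictly greater than the inserted value down to the next row. The recording tableau Q records, in position (i, j), the step at which that cell was added to P.
  Insert 6 (step 1): P = [6];  Q = [1]
  Insert 4 (step 2): P = [4] / [6];  Q = [1] / [2]
  Insert 1 (step 3): P = [1] / [4] / [6];  Q = [1] / [2] / [3]
  Insert 7 (step 4): P = [1, 7] / [4] / [6];  Q = [1, 4] / [2] / [3]
  Insert 5 (step 5): P = [1, 5] / [4, 7] / [6];  Q = [1, 4] / [2, 5] / [3]
  Insert 3 (step 6): P = [1, 3] / [4, 5] / [6, 7];  Q = [1, 4] / [2, 5] / [3, 6]
  Insert 2 (step 7): P = [1, 2] / [3, 5] / [4, 7] / [6];  Q = [1, 4] / [2, 5] / [3, 6] / [7]
Final shape: (2, 2, 2, 1).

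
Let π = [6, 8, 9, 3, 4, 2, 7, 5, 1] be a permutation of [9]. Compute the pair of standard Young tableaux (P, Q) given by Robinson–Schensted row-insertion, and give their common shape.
P = [1, 4, 5] / [2, 7, 9] / [3, 8] / [6];  Q = [1, 2, 3] / [4, 5, 7] / [6, 8] / [9];  common shape = (3, 3, 2, 1)

Row-insert the values π_1, π_2, … into P one at a time, bumping the leftmost entry strictly greater than the inserted value down to the next row. The recording tableau Q records, in position (i, j), the step at which that cell was added to P.
  Insert 6 (step 1): P = [6];  Q = [1]
  Insert 8 (step 2): P = [6, 8];  Q = [1, 2]
  Insert 9 (step 3): P = [6, 8, 9];  Q = [1, 2, 3]
  Insert 3 (step 4): P = [3, 8, 9] / [6];  Q = [1, 2, 3] / [4]
  Insert 4 (step 5): P = [3, 4, 9] / [6, 8];  Q = [1, 2, 3] / [4, 5]
  Insert 2 (step 6): P = [2, 4, 9] / [3, 8] / [6];  Q = [1, 2, 3] / [4, 5] / [6]
  Insert 7 (step 7): P = [2, 4, 7] / [3, 8, 9] / [6];  Q = [1, 2, 3] / [4, 5, 7] / [6]
  Insert 5 (step 8): P = [2, 4, 5] / [3, 7, 9] / [6, 8];  Q = [1, 2, 3] / [4, 5, 7] / [6, 8]
  Insert 1 (step 9): P = [1, 4, 5] / [2, 7, 9] / [3, 8] / [6];  Q = [1, 2, 3] / [4, 5, 7] / [6, 8] / [9]
Final shape: (3, 3, 2, 1).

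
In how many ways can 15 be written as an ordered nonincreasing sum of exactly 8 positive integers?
p(15, 8 parts) = 15

Partitions of n into exactly k parts ↔ partitions of n − k into at most k parts (subtract 1 from each part). For n = 15, k = 8, the partitions are: 8+1+1+1+1+1+1+1, 7+2+1+1+1+1+1+1, 6+3+1+1+1+1+1+1, 6+2+2+1+1+1+1+1, 5+4+1+1+1+1+1+1, 5+3+2+1+1+1+1+1, 5+2+2+2+1+1+1+1, 4+4+2+1+1+1+1+1, 4+3+3+1+1+1+1+1, 4+3+2+2+1+1+1+1, 4+2+2+2+2+1+1+1, 3+3+3+2+1+1+1+1, 3+3+2+2+2+1+1+1, 3+2+2+2+2+2+1+1, 2+2+2+2+2+2+2+1. Count = 15.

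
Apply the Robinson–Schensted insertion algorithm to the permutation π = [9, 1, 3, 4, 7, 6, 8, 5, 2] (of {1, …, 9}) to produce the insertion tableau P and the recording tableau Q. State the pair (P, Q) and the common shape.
P = [1, 2, 4, 5, 8] / [3] / [6] / [7] / [9];  Q = [1, 3, 4, 5, 7] / [2] / [6] / [8] / [9];  common shape = (5, 1, 1, 1, 1)

Row-insert the values π_1, π_2, … into P one at a time, bumping the leftmost entry strictly greater than the inserted value down to the next row. The recording tableau Q records, in position (i, j), the step at which that cell was added to P.
  Insert 9 (step 1): P = [9];  Q = [1]
  Insert 1 (step 2): P = [1] / [9];  Q = [1] / [2]
  Insert 3 (step 3): P = [1, 3] / [9];  Q = [1, 3] / [2]
  Insert 4 (step 4): P = [1, 3, 4] / [9];  Q = [1, 3, 4] / [2]
  Insert 7 (step 5): P = [1, 3, 4, 7] / [9];  Q = [1, 3, 4, 5] / [2]
  Insert 6 (step 6): P = [1, 3, 4, 6] / [7] / [9];  Q = [1, 3, 4, 5] / [2] / [6]
  Insert 8 (step 7): P = [1, 3, 4, 6, 8] / [7] / [9];  Q = [1, 3, 4, 5, 7] / [2] / [6]
  Insert 5 (step 8): P = [1, 3, 4, 5, 8] / [6] / [7] / [9];  Q = [1, 3, 4, 5, 7] / [2] / [6] / [8]
  Insert 2 (step 9): P = [1, 2, 4, 5, 8] / [3] / [6] / [7] / [9];  Q = [1, 3, 4, 5, 7] / [2] / [6] / [8] / [9]
Final shape: (5, 1, 1, 1, 1).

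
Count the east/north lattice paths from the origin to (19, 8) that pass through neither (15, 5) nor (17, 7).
Number of paths = 918195

Inclusion–exclusion. Total paths: C(27, 19) = 2220075. Through P₁: C(20, 15)·C(7, 4) = 542640. Through P₂: C(24, 17)·C(3, 2) = 1038312. Since P₁ is strictly southwest of P₂, a monotone path through both must visit P₁ then P₂; paths through both = C(20, 15)·C(4, 2)·C(3, 2) = 279072. Avoid both = 2220075 − 542640 − 1038312 + 279072 = 918195.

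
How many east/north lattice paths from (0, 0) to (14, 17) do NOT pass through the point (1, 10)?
Number of paths = 264329805

Total paths from (0, 0) to (14, 17): C(31, 14) = 265182525. Paths through (1, 10): (paths (0, 0) → (1, 10)) × (paths (1, 10) → (14, 17)) = C(11, 1) · C(20, 13) = 11 · 77520 = 852720. Avoidance count = 265182525 − 852720 = 264329805.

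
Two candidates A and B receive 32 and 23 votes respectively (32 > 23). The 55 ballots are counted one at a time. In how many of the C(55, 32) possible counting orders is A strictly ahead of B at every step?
Strict-lead orderings = 305417807763705

Total orderings of the 55 votes with 32 for A: C(55, 32) = 1866442158555975. By the Bertrand ballot formula (Cycle Lemma / reflection principle), the number of orderings in which A is strictly ahead of B throughout is (p − q)/(p + q) · C(p + q, p) = (32 − 23)/(32 + 23) · 1866442158555975 = 305417807763705.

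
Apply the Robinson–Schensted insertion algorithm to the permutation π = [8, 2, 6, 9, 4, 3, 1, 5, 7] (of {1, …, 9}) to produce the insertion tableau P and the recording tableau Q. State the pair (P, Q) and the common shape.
P = [1, 3, 5, 7] / [2, 9] / [4] / [6] / [8];  Q = [1, 3, 4, 9] / [2, 8] / [5] / [6] / [7];  common shape = (4, 2, 1, 1, 1)

Row-insert the values π_1, π_2, … into P one at a time, bumping the leftmost entry strictly greater than the inserted value down to the next row. The recording tableau Q records, in position (i, j), the step at which that cell was added to P.
  Insert 8 (step 1): P = [8];  Q = [1]
  Insert 2 (step 2): P = [2] / [8];  Q = [1] / [2]
  Insert 6 (step 3): P = [2, 6] / [8];  Q = [1, 3] / [2]
  Insert 9 (step 4): P = [2, 6, 9] / [8];  Q = [1, 3, 4] / [2]
  Insert 4 (step 5): P = [2, 4, 9] / [6] / [8];  Q = [1, 3, 4] / [2] / [5]
  Insert 3 (step 6): P = [2, 3, 9] / [4] / [6] / [8];  Q = [1, 3, 4] / [2] / [5] / [6]
  Insert 1 (step 7): P = [1, 3, 9] / [2] / [4] / [6] / [8];  Q = [1, 3, 4] / [2] / [5] / [6] / [7]
  Insert 5 (step 8): P = [1, 3, 5] / [2, 9] / [4] / [6] / [8];  Q = [1, 3, 4] / [2, 8] / [5] / [6] / [7]
  Insert 7 (step 9): P = [1, 3, 5, 7] / [2, 9] / [4] / [6] / [8];  Q = [1, 3, 4, 9] / [2, 8] / [5] / [6] / [7]
Final shape: (4, 2, 1, 1, 1).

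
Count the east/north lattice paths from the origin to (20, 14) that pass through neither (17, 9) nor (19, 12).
Number of paths = 887375765

Inclusion–exclusion. Total paths: C(34, 20) = 1391975640. Through P₁: C(26, 17)·C(8, 3) = 174974800. Through P₂: C(31, 19)·C(3, 1) = 423361575. Since P₁ is strictly southwest of P₂, a monotone path through both must visit P₁ then P₂; paths through both = C(26, 17)·C(5, 2)·C(3, 1) = 93736500. Avoid both = 1391975640 − 174974800 − 423361575 + 93736500 = 887375765.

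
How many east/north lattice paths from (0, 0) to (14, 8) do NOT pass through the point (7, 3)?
Number of paths = 224730

Total paths from (0, 0) to (14, 8): C(22, 14) = 319770. Paths through (7, 3): (paths (0, 0) → (7, 3)) × (paths (7, 3) → (14, 8)) = C(10, 7) · C(12, 7) = 120 · 792 = 95040. Avoidance count = 319770 − 95040 = 224730.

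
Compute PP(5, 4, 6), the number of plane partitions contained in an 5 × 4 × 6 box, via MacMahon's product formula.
PP(5, 4, 6) = 133613766

Evaluate the triple product over i = 1..5, j = 1..4, k = 1..6. The factors are (2/1) · (3/2) · (4/3) · (5/4) · (6/5) · (7/6) · (3/2) · (4/3) · … (120 factors total). The numerators and denominators telescope so the product is an integer; carrying out the multiplication exactly gives PP(5, 4, 6) = 133613766.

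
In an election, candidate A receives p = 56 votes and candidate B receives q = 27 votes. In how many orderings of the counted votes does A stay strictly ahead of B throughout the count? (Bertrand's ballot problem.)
Strict-lead orderings = 1780627443558247300152

Total orderings of the 83 votes with 56 for A: C(83, 56) = 5096278545356362962504. By the Bertrand ballot formula (Cycle Lemma / reflection principle), the number of orderings in which A is strictly ahead of B throughout is (p − q)/(p + q) · C(p + q, p) = (56 − 27)/(56 + 27) · 5096278545356362962504 = 1780627443558247300152.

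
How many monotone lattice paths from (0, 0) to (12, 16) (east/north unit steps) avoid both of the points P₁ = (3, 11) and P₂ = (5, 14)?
Number of paths = 29405459

Inclusion–exclusion. Total paths: C(28, 12) = 30421755. Through P₁: C(14, 3)·C(14, 9) = 728728. Through P₂: C(19, 5)·C(9, 7) = 418608. Since P₁ is strictly southwest of P₂, a monotone path through both must visit P₁ then P₂; paths through both = C(14, 3)·C(5, 2)·C(9, 7) = 131040. Avoid both = 30421755 − 728728 − 418608 + 131040 = 29405459.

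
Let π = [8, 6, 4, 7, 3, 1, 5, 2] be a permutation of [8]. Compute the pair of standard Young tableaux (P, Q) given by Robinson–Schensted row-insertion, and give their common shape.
P = [1, 2] / [3, 5] / [4, 7] / [6] / [8];  Q = [1, 4] / [2, 7] / [3, 8] / [5] / [6];  common shape = (2, 2, 2, 1, 1)

Row-insert the values π_1, π_2, … into P one at a time, bumping the leftmost entry strictly greater than the inserted value down to the next row. The recording tableau Q records, in position (i, j), the step at which that cell was added to P.
  Insert 8 (step 1): P = [8];  Q = [1]
  Insert 6 (step 2): P = [6] / [8];  Q = [1] / [2]
  Insert 4 (step 3): P = [4] / [6] / [8];  Q = [1] / [2] / [3]
  Insert 7 (step 4): P = [4, 7] / [6] / [8];  Q = [1, 4] / [2] / [3]
  Insert 3 (step 5): P = [3, 7] / [4] / [6] / [8];  Q = [1, 4] / [2] / [3] / [5]
  Insert 1 (step 6): P = [1, 7] / [3] / [4] / [6] / [8];  Q = [1, 4] / [2] / [3] / [5] / [6]
  Insert 5 (step 7): P = [1, 5] / [3, 7] / [4] / [6] / [8];  Q = [1, 4] / [2, 7] / [3] / [5] / [6]
  Insert 2 (step 8): P = [1, 2] / [3, 5] / [4, 7] / [6] / [8];  Q = [1, 4] / [2, 7] / [3, 8] / [5] / [6]
Final shape: (2, 2, 2, 1, 1).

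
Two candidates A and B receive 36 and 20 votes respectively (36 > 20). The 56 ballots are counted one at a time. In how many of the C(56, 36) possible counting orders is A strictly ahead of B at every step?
Strict-lead orderings = 224461017760980

Total orderings of the 56 votes with 36 for A: C(56, 36) = 785613562163430. By the Bertrand ballot formula (Cycle Lemma / reflection principle), the number of orderings in which A is strictly ahead of B throughout is (p − q)/(p + q) · C(p + q, p) = (36 − 20)/(36 + 20) · 785613562163430 = 224461017760980.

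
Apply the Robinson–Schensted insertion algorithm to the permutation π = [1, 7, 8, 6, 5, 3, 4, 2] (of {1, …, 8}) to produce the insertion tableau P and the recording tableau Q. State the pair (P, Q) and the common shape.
P = [1, 2, 4] / [3, 8] / [5] / [6] / [7];  Q = [1, 2, 3] / [4, 7] / [5] / [6] / [8];  common shape = (3, 2, 1, 1, 1)

Row-insert the values π_1, π_2, … into P one at a time, bumping the leftmost entry strictly greater than the inserted value down to the next row. The recording tableau Q records, in position (i, j), the step at which that cell was added to P.
  Insert 1 (step 1): P = [1];  Q = [1]
  Insert 7 (step 2): P = [1, 7];  Q = [1, 2]
  Insert 8 (step 3): P = [1, 7, 8];  Q = [1, 2, 3]
  Insert 6 (step 4): P = [1, 6, 8] / [7];  Q = [1, 2, 3] / [4]
  Insert 5 (step 5): P = [1, 5, 8] / [6] / [7];  Q = [1, 2, 3] / [4] / [5]
  Insert 3 (step 6): P = [1, 3, 8] / [5] / [6] / [7];  Q = [1, 2, 3] / [4] / [5] / [6]
  Insert 4 (step 7): P = [1, 3, 4] / [5, 8] / [6] / [7];  Q = [1, 2, 3] / [4, 7] / [5] / [6]
  Insert 2 (step 8): P = [1, 2, 4] / [3, 8] / [5] / [6] / [7];  Q = [1, 2, 3] / [4, 7] / [5] / [6] / [8]
Final shape: (3, 2, 1, 1, 1).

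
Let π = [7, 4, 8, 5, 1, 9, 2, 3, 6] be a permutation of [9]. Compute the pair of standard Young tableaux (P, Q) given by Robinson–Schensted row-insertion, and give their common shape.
P = [1, 2, 3, 6] / [4, 5, 9] / [7, 8];  Q = [1, 3, 6, 9] / [2, 4, 8] / [5, 7];  common shape = (4, 3, 2)

Row-insert the values π_1, π_2, … into P one at a time, bumping the leftmost entry strictly greater than the inserted value down to the next row. The recording tableau Q records, in position (i, j), the step at which that cell was added to P.
  Insert 7 (step 1): P = [7];  Q = [1]
  Insert 4 (step 2): P = [4] / [7];  Q = [1] / [2]
  Insert 8 (step 3): P = [4, 8] / [7];  Q = [1, 3] / [2]
  Insert 5 (step 4): P = [4, 5] / [7, 8];  Q = [1, 3] / [2, 4]
  Insert 1 (step 5): P = [1, 5] / [4, 8] / [7];  Q = [1, 3] / [2, 4] / [5]
  Insert 9 (step 6): P = [1, 5, 9] / [4, 8] / [7];  Q = [1, 3, 6] / [2, 4] / [5]
  Insert 2 (step 7): P = [1, 2, 9] / [4, 5] / [7, 8];  Q = [1, 3, 6] / [2, 4] / [5, 7]
  Insert 3 (step 8): P = [1, 2, 3] / [4, 5, 9] / [7, 8];  Q = [1, 3, 6] / [2, 4, 8] / [5, 7]
  Insert 6 (step 9): P = [1, 2, 3, 6] / [4, 5, 9] / [7, 8];  Q = [1, 3, 6, 9] / [2, 4, 8] / [5, 7]
Final shape: (4, 3, 2).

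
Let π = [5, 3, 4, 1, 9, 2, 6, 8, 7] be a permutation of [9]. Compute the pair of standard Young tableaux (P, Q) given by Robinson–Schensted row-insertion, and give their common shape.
P = [1, 2, 6, 7] / [3, 4, 8] / [5, 9];  Q = [1, 3, 5, 8] / [2, 6, 7] / [4, 9];  common shape = (4, 3, 2)

Row-insert the values π_1, π_2, … into P one at a time, bumping the leftmost entry strictly greater than the inserted value down to the next row. The recording tableau Q records, in position (i, j), the step at which that cell was added to P.
  Insert 5 (step 1): P = [5];  Q = [1]
  Insert 3 (step 2): P = [3] / [5];  Q = [1] / [2]
  Insert 4 (step 3): P = [3, 4] / [5];  Q = [1, 3] / [2]
  Insert 1 (step 4): P = [1, 4] / [3] / [5];  Q = [1, 3] / [2] / [4]
  Insert 9 (step 5): P = [1, 4, 9] / [3] / [5];  Q = [1, 3, 5] / [2] / [4]
  Insert 2 (step 6): P = [1, 2, 9] / [3, 4] / [5];  Q = [1, 3, 5] / [2, 6] / [4]
  Insert 6 (step 7): P = [1, 2, 6] / [3, 4, 9] / [5];  Q = [1, 3, 5] / [2, 6, 7] / [4]
  Insert 8 (step 8): P = [1, 2, 6, 8] / [3, 4, 9] / [5];  Q = [1, 3, 5, 8] / [2, 6, 7] / [4]
  Insert 7 (step 9): P = [1, 2, 6, 7] / [3, 4, 8] / [5, 9];  Q = [1, 3, 5, 8] / [2, 6, 7] / [4, 9]
Final shape: (4, 3, 2).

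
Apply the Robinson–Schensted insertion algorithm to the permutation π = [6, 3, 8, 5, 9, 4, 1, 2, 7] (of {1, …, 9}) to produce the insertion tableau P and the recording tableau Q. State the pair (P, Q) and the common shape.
P = [1, 2, 7] / [3, 4, 9] / [5, 8] / [6];  Q = [1, 3, 5] / [2, 4, 9] / [6, 8] / [7];  common shape = (3, 3, 2, 1)

Row-insert the values π_1, π_2, … into P one at a time, bumping the leftmost entry strictly greater than the inserted value down to the next row. The recording tableau Q records, in position (i, j), the step at which that cell was added to P.
  Insert 6 (step 1): P = [6];  Q = [1]
  Insert 3 (step 2): P = [3] / [6];  Q = [1] / [2]
  Insert 8 (step 3): P = [3, 8] / [6];  Q = [1, 3] / [2]
  Insert 5 (step 4): P = [3, 5] / [6, 8];  Q = [1, 3] / [2, 4]
  Insert 9 (step 5): P = [3, 5, 9] / [6, 8];  Q = [1, 3, 5] / [2, 4]
  Insert 4 (step 6): P = [3, 4, 9] / [5, 8] / [6];  Q = [1, 3, 5] / [2, 4] / [6]
  Insert 1 (step 7): P = [1, 4, 9] / [3, 8] / [5] / [6];  Q = [1, 3, 5] / [2, 4] / [6] / [7]
  Insert 2 (step 8): P = [1, 2, 9] / [3, 4] / [5, 8] / [6];  Q = [1, 3, 5] / [2, 4] / [6, 8] / [7]
  Insert 7 (step 9): P = [1, 2, 7] / [3, 4, 9] / [5, 8] / [6];  Q = [1, 3, 5] / [2, 4, 9] / [6, 8] / [7]
Final shape: (3, 3, 2, 1).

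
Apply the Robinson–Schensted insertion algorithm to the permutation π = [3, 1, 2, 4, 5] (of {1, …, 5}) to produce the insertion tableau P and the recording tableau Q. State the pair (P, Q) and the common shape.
P = [1, 2, 4, 5] / [3];  Q = [1, 3, 4, 5] / [2];  common shape = (4, 1)

Row-insert the values π_1, π_2, … into P one at a time, bumping the leftmost entry strictly greater than the inserted value down to the next row. The recording tableau Q records, in position (i, j), the step at which that cell was added to P.
  Insert 3 (step 1): P = [3];  Q = [1]
  Insert 1 (step 2): P = [1] / [3];  Q = [1] / [2]
  Insert 2 (step 3): P = [1, 2] / [3];  Q = [1, 3] / [2]
  Insert 4 (step 4): P = [1, 2, 4] / [3];  Q = [1, 3, 4] / [2]
  Insert 5 (step 5): P = [1, 2, 4, 5] / [3];  Q = [1, 3, 4, 5] / [2]
Final shape: (4, 1).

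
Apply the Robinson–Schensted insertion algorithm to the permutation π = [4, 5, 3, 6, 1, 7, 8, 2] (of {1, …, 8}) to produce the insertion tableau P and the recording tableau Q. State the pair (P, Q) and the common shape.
P = [1, 2, 6, 7, 8] / [3, 5] / [4];  Q = [1, 2, 4, 6, 7] / [3, 8] / [5];  common shape = (5, 2, 1)

Row-insert the values π_1, π_2, … into P one at a time, bumping the leftmost entry strictly greater than the inserted value down to the next row. The recording tableau Q records, in position (i, j), the step at which that cell was added to P.
  Insert 4 (step 1): P = [4];  Q = [1]
  Insert 5 (step 2): P = [4, 5];  Q = [1, 2]
  Insert 3 (step 3): P = [3, 5] / [4];  Q = [1, 2] / [3]
  Insert 6 (step 4): P = [3, 5, 6] / [4];  Q = [1, 2, 4] / [3]
  Insert 1 (step 5): P = [1, 5, 6] / [3] / [4];  Q = [1, 2, 4] / [3] / [5]
  Insert 7 (step 6): P = [1, 5, 6, 7] / [3] / [4];  Q = [1, 2, 4, 6] / [3] / [5]
  Insert 8 (step 7): P = [1, 5, 6, 7, 8] / [3] / [4];  Q = [1, 2, 4, 6, 7] / [3] / [5]
  Insert 2 (step 8): P = [1, 2, 6, 7, 8] / [3, 5] / [4];  Q = [1, 2, 4, 6, 7] / [3, 8] / [5]
Final shape: (5, 2, 1).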